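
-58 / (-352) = 29 / 176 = 0.16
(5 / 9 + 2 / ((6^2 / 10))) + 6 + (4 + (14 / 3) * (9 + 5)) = 688 / 9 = 76.44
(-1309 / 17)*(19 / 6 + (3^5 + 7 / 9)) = -342265 / 18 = -19014.72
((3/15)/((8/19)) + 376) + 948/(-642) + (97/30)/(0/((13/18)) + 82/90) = 66427453/175480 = 378.55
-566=-566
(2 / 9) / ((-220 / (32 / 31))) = -0.00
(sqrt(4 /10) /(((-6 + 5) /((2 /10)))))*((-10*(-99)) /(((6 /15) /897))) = -88803*sqrt(10) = -280819.74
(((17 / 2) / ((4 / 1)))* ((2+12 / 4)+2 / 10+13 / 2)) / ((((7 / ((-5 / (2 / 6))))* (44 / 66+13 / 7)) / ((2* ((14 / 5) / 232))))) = -125307 / 245920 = -0.51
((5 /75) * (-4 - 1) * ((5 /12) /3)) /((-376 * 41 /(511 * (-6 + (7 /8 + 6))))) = 17885 /13319424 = 0.00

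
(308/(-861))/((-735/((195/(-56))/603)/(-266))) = 2717/3634281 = 0.00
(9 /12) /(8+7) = 1 /20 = 0.05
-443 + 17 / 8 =-3527 / 8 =-440.88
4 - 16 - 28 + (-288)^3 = -23887912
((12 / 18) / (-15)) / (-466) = 1 / 10485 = 0.00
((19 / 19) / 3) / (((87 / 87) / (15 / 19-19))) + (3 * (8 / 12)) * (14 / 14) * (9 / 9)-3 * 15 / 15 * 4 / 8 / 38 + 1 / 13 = -11953 / 2964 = -4.03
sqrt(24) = 2 * sqrt(6) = 4.90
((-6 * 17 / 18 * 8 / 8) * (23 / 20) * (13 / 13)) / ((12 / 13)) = -5083 / 720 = -7.06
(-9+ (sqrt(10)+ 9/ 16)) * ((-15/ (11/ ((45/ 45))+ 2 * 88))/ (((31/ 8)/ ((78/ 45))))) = 1755/ 5797- 208 * sqrt(10)/ 5797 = 0.19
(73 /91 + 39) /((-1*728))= -1811 /33124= -0.05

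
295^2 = 87025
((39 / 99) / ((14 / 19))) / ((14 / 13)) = 3211 / 6468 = 0.50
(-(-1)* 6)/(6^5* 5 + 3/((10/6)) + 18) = 10/64833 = 0.00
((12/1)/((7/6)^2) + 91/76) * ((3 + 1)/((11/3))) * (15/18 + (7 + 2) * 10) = 20323595/20482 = 992.27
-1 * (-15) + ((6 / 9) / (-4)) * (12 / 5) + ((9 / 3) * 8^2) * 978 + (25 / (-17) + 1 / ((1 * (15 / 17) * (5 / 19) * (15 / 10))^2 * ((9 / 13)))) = 1454636402336 / 7745625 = 187801.04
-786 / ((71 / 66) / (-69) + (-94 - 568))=3579444 / 3014819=1.19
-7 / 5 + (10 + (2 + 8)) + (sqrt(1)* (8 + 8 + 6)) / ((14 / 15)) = 1476 / 35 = 42.17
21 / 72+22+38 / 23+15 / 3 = 15977 / 552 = 28.94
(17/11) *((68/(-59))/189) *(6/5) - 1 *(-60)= 12263788/204435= 59.99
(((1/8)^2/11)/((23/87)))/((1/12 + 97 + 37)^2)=783/2619947572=0.00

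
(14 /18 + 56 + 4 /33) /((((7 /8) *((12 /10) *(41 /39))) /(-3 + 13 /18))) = -732290 /6237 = -117.41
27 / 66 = 9 / 22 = 0.41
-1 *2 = -2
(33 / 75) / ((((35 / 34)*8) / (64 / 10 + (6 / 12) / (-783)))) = 9370009 / 27405000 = 0.34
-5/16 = -0.31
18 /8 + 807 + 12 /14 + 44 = 854.11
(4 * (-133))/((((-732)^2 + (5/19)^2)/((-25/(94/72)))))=172846800/9091326983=0.02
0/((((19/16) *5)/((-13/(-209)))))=0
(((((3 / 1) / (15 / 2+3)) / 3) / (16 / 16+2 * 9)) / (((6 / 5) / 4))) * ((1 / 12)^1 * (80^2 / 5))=6400 / 3591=1.78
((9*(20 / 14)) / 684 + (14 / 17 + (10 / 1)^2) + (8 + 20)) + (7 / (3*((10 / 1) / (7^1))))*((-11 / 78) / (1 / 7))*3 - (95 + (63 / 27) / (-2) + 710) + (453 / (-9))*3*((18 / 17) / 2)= -1339914053 / 1763580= -759.77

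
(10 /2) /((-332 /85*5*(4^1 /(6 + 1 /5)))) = -527 /1328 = -0.40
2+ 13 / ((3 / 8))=110 / 3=36.67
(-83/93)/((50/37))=-3071/4650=-0.66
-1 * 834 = -834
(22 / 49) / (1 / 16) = 352 / 49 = 7.18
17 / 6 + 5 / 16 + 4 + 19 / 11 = 8.87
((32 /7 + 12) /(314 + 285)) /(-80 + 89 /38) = -4408 /12373543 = -0.00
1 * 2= 2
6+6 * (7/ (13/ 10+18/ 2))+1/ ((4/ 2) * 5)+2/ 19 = 10.28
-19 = -19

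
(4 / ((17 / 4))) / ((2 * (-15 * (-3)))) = 8 / 765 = 0.01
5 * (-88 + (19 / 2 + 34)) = -445 / 2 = -222.50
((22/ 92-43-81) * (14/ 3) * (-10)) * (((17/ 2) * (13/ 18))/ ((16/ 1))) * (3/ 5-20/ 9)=-642916183/ 178848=-3594.76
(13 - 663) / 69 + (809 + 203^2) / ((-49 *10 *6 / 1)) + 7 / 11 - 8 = -11557387 / 371910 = -31.08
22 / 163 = 0.13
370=370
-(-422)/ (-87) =-422/ 87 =-4.85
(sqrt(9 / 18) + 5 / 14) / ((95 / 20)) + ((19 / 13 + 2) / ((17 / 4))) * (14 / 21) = 2 * sqrt(2) / 19 + 18170 / 29393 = 0.77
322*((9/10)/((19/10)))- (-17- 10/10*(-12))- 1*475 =-6032/19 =-317.47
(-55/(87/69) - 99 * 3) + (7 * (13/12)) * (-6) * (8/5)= -59946/145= -413.42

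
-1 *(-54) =54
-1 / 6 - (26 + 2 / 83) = -13043 / 498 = -26.19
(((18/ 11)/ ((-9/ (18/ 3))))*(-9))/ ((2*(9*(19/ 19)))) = 6/ 11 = 0.55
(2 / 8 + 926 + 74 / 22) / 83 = 40903 / 3652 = 11.20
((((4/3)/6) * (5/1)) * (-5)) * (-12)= 200/3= 66.67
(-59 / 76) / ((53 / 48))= -708 / 1007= -0.70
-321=-321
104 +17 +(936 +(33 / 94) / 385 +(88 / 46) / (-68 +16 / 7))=1839564291 / 1740410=1056.97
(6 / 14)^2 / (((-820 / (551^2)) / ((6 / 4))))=-8197227 / 80360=-102.01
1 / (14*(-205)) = -1 / 2870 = -0.00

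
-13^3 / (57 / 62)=-136214 / 57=-2389.72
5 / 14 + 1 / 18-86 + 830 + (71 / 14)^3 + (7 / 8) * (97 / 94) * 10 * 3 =901.93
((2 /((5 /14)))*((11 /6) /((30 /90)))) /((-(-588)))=11 /210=0.05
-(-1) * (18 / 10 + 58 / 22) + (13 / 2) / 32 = 16331 / 3520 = 4.64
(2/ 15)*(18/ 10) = 6/ 25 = 0.24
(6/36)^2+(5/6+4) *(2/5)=353/180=1.96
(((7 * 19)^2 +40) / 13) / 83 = 17729 / 1079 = 16.43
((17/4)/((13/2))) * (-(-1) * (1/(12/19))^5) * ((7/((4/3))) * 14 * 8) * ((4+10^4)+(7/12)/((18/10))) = 2228560934108089/58226688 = 38273874.24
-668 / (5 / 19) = -2538.40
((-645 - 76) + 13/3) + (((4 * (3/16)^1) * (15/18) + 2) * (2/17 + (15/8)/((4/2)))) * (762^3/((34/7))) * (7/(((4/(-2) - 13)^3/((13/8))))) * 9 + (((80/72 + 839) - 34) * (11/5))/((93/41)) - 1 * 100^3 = -66980713200331661/7740576000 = -8653194.96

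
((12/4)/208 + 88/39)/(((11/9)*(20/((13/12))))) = 1417/14080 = 0.10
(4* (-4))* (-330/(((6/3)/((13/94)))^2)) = 55770/2209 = 25.25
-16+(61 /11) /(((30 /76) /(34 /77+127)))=7514418 /4235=1774.36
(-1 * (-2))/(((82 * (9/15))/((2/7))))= 10/861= 0.01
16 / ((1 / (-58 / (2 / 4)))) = -1856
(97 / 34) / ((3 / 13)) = 12.36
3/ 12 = 1/ 4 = 0.25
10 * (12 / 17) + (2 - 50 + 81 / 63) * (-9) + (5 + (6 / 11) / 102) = 566133 / 1309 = 432.49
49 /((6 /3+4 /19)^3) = 6859 /1512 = 4.54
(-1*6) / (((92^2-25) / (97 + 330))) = -854 / 2813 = -0.30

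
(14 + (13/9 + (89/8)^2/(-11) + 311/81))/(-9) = -458047/513216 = -0.89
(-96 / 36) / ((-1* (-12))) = -2 / 9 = -0.22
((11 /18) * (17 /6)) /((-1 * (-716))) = 187 /77328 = 0.00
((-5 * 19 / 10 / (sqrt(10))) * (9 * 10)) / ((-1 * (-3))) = -90.12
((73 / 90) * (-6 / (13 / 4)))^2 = 85264 / 38025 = 2.24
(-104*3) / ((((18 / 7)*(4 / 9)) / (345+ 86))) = -117663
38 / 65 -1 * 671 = -43577 / 65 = -670.42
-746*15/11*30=-335700/11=-30518.18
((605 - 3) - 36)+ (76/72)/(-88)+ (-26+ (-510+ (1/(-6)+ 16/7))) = 356003/11088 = 32.11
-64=-64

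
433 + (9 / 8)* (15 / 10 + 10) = 7135 / 16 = 445.94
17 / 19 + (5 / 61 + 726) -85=744051 / 1159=641.98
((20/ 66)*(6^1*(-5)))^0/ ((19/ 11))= 11/ 19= 0.58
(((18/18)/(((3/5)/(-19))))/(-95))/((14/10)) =0.24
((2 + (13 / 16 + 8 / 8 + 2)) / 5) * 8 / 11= 93 / 110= 0.85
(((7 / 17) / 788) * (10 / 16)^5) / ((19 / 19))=21875 / 438960128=0.00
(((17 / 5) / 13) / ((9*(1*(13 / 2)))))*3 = 0.01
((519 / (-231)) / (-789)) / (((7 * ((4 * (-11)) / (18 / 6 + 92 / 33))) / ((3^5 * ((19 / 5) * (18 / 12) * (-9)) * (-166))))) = -37987323219 / 343051940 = -110.73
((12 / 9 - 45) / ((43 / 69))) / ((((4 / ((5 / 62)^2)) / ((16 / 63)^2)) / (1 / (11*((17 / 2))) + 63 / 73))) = -14374420400 / 2238913983537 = -0.01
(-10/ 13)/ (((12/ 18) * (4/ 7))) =-105/ 52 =-2.02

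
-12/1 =-12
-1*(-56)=56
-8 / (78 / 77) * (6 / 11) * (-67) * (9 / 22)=16884 / 143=118.07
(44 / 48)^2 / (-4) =-0.21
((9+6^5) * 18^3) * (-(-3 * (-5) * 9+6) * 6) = -38410193520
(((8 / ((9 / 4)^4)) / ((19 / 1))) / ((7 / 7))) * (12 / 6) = 4096 / 124659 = 0.03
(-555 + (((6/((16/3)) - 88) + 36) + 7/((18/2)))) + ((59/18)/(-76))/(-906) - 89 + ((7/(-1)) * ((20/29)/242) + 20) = -2931791099939/4349082672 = -674.12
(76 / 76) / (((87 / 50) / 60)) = 1000 / 29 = 34.48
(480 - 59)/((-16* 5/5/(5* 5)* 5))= -2105/16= -131.56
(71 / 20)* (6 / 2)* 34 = 3621 / 10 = 362.10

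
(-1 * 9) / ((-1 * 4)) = 9 / 4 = 2.25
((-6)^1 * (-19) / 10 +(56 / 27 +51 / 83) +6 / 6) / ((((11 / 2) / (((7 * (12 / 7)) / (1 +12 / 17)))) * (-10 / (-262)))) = 3012097672 / 5957325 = 505.61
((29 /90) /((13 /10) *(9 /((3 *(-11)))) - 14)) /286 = -29 /369486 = -0.00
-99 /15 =-33 /5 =-6.60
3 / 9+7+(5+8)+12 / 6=22.33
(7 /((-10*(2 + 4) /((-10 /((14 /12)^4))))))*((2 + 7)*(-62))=-120528 /343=-351.39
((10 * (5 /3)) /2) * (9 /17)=4.41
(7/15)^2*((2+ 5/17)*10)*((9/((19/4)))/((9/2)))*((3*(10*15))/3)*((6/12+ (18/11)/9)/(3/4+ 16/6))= 9172800/145673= 62.97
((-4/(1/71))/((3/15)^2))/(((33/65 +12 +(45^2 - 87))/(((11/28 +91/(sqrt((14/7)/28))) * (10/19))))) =-653.08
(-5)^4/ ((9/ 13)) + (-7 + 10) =8152/ 9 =905.78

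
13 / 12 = 1.08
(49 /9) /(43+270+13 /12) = 196 /11307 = 0.02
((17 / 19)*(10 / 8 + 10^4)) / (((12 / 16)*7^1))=1704.47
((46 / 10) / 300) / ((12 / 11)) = 253 / 18000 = 0.01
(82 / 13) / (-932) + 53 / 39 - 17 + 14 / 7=-248035 / 18174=-13.65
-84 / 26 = -3.23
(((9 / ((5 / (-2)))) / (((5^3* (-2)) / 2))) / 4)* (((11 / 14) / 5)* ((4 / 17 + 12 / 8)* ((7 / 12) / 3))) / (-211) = -649 / 358700000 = -0.00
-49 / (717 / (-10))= 490 / 717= 0.68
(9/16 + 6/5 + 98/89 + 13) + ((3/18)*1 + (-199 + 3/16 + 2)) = -180.78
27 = 27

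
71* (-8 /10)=-284 /5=-56.80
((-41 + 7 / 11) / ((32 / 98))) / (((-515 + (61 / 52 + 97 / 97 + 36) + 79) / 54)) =3818178 / 227557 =16.78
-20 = -20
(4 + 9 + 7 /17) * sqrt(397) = 228 * sqrt(397) /17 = 267.23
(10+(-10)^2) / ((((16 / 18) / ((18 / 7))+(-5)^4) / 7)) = 62370 / 50653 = 1.23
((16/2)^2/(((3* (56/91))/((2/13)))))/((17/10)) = 160/51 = 3.14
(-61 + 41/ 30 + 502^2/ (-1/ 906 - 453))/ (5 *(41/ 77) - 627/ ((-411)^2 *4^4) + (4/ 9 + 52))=-4208668354277853312/ 376544868816670615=-11.18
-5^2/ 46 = -25/ 46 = -0.54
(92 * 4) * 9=3312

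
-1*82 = -82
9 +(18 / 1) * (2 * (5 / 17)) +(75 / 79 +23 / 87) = 2430523 / 116841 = 20.80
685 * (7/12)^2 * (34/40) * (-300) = -59438.02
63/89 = 0.71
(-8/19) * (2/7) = -16/133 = -0.12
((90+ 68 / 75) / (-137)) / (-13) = 6818 / 133575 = 0.05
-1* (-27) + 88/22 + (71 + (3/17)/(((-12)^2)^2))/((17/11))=153695243/1997568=76.94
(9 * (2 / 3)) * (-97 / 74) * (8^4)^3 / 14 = -9998683865088 / 259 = -38604957008.06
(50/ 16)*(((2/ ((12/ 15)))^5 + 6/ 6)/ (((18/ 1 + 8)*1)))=78925/ 6656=11.86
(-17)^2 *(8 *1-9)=-289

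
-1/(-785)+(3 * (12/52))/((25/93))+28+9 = 2019399/51025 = 39.58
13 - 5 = 8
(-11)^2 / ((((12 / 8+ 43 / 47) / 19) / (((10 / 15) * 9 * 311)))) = 403253796 / 227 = 1776448.44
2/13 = 0.15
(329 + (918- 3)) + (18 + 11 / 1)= 1273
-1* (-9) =9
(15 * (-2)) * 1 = -30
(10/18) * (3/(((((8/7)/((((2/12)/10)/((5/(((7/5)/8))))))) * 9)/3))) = 49/172800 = 0.00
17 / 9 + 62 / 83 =2.64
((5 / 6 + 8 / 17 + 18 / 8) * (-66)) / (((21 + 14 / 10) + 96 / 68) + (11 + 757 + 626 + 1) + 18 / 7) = -279125 / 1691446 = -0.17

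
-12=-12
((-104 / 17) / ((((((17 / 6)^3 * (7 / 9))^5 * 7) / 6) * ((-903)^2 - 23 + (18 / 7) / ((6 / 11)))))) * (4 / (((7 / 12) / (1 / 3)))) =-277195308291814588416 / 32676443624242541900006403542215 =-0.00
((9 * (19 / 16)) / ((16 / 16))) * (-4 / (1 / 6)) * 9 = -4617 / 2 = -2308.50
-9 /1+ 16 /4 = -5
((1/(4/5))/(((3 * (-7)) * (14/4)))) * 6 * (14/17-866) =73540/833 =88.28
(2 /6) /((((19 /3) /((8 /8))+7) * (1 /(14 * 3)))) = 1.05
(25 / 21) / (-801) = -25 / 16821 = -0.00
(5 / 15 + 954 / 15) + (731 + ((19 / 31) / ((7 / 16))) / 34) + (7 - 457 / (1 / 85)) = -2105110814 / 55335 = -38043.03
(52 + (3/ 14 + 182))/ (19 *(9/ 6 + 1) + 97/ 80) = 43720/ 9093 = 4.81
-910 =-910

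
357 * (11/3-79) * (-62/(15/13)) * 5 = 7225521.33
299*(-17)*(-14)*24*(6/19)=10247328/19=539333.05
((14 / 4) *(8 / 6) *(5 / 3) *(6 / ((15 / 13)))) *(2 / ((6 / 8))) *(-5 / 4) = -3640 / 27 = -134.81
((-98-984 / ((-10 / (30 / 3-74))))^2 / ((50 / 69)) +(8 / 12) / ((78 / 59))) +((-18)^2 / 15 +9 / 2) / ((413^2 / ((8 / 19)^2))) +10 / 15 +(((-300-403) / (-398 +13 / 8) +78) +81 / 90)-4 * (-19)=76757887859742931956613 / 1359815938503750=56447262.96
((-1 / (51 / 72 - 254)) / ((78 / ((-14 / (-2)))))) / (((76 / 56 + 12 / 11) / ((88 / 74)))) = 189728 / 1102347623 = 0.00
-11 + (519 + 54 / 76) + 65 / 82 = 396903 / 779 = 509.50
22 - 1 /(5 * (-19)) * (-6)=2084 /95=21.94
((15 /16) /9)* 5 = 0.52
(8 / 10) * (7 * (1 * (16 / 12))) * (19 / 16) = 133 / 15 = 8.87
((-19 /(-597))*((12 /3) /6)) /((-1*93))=-38 /166563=-0.00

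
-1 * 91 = -91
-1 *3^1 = -3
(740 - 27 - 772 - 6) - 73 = -138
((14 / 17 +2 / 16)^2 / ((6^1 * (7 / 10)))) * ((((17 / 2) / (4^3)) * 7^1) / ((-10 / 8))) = -5547 / 34816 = -0.16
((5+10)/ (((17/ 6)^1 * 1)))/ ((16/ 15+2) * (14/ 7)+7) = 1350/ 3349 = 0.40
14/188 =7/94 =0.07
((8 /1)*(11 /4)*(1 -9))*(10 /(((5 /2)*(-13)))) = 704 /13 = 54.15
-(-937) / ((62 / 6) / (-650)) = -1827150 / 31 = -58940.32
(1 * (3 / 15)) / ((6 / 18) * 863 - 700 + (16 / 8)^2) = -3 / 6125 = -0.00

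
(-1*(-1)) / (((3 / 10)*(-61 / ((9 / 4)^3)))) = -0.62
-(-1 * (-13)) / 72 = -0.18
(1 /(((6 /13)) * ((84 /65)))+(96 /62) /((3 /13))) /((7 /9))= 131027 /12152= 10.78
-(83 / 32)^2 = -6889 / 1024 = -6.73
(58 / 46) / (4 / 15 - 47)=-435 / 16123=-0.03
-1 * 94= -94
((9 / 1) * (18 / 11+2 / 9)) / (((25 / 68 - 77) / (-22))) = 25024 / 5211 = 4.80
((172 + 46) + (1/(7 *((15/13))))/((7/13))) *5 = 160399/147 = 1091.15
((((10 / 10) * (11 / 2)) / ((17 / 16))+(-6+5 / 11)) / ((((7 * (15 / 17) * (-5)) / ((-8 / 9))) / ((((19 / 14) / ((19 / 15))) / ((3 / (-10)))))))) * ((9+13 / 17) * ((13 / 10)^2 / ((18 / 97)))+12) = 71034074 / 18555075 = 3.83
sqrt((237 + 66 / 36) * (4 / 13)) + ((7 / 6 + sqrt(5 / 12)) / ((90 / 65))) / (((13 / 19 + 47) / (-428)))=-185003 / 24462 - 26429 * sqrt(15) / 24462 + sqrt(111774) / 39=-3.17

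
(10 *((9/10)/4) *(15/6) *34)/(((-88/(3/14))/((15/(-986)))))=2025/285824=0.01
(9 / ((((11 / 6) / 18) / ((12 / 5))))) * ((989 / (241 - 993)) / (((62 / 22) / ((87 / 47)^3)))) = -474768151443 / 756350555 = -627.71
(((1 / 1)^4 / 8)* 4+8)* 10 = 85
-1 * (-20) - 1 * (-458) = 478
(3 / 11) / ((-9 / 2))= -0.06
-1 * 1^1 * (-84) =84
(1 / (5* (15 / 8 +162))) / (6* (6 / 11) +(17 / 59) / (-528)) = 83072 / 222727975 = 0.00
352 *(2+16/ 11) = 1216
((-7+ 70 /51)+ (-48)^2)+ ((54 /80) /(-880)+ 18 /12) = 4128729823 /1795200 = 2299.87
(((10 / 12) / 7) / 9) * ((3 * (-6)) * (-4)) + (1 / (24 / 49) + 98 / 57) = 5015 / 1064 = 4.71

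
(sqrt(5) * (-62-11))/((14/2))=-73 * sqrt(5)/7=-23.32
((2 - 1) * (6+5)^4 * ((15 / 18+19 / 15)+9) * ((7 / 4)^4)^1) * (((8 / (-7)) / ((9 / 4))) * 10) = -185808931 / 24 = -7742038.79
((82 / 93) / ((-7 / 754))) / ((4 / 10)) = -154570 / 651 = -237.43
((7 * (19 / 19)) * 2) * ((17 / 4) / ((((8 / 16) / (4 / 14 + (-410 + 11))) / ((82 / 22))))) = -1945327 / 11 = -176847.91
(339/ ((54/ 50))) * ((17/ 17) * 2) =5650/ 9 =627.78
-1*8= -8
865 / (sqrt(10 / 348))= 5102.77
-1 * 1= -1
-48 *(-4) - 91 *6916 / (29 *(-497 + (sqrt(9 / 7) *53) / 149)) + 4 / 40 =7455036498 *sqrt(7) / 556610084539 + 1312296697211039 / 5566100845390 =235.80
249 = 249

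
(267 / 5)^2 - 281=64264 / 25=2570.56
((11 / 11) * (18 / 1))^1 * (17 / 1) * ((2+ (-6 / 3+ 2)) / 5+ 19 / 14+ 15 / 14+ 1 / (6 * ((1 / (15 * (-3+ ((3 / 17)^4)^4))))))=-143209887690019795354008 / 100184806802843552755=-1429.46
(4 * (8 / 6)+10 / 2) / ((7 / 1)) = 31 / 21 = 1.48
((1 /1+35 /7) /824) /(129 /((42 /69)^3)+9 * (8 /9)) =2058 /163923985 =0.00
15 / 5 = 3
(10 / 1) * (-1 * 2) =-20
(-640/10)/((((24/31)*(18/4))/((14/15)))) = -6944/405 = -17.15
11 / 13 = 0.85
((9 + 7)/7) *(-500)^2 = 4000000/7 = 571428.57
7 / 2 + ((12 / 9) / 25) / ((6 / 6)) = 533 / 150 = 3.55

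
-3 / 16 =-0.19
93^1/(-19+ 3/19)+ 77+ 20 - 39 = 18997/358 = 53.06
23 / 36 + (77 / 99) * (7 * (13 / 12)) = 353 / 54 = 6.54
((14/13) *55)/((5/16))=2464/13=189.54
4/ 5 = 0.80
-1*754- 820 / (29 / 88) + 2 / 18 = -846205 / 261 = -3242.16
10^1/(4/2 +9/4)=40/17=2.35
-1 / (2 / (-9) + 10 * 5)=-9 / 448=-0.02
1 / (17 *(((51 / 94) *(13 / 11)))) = 1034 / 11271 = 0.09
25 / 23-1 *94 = -2137 / 23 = -92.91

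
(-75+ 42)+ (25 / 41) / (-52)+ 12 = -44797 / 2132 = -21.01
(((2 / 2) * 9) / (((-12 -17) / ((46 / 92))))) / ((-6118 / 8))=18 / 88711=0.00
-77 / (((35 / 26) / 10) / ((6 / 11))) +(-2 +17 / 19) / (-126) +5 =-34997 / 114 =-306.99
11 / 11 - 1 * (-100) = 101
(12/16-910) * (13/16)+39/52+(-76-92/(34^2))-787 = -29613857/18496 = -1601.10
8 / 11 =0.73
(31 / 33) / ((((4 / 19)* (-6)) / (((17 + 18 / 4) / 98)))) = -25327 / 155232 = -0.16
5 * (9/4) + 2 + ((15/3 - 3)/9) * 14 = 589/36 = 16.36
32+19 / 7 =243 / 7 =34.71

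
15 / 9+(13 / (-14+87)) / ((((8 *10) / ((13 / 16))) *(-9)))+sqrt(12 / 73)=2 *sqrt(219) / 73+1401431 / 840960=2.07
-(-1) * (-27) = -27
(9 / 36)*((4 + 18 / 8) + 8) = 57 / 16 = 3.56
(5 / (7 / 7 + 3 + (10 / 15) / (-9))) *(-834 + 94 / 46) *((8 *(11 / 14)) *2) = -113661900 / 8533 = -13320.27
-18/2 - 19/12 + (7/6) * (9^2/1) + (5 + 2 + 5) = 1151/12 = 95.92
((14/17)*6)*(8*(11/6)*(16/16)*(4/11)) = 448/17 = 26.35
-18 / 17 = -1.06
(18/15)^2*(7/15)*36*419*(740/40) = 23440536/125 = 187524.29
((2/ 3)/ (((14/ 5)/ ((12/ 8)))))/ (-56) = -5/ 784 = -0.01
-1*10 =-10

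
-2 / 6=-1 / 3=-0.33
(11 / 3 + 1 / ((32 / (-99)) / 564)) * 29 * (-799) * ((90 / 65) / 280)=2904878757 / 14560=199510.90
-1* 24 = -24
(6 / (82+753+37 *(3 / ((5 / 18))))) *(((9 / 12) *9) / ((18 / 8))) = 90 / 6173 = 0.01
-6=-6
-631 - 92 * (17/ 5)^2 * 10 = -56331/ 5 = -11266.20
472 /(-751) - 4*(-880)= 2643048 /751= 3519.37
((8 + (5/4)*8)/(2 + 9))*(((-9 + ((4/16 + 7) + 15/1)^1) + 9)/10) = 801/220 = 3.64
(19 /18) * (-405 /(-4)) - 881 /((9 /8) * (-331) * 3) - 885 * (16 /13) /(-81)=112566307 /929448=121.11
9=9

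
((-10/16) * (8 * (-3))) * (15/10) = 45/2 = 22.50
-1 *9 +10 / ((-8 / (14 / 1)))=-53 / 2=-26.50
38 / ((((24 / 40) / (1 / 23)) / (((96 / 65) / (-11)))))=-1216 / 3289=-0.37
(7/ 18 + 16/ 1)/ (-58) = -295/ 1044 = -0.28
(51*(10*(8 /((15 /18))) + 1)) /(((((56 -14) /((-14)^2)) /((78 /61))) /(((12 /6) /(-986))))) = -105924 /1769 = -59.88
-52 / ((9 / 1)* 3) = -52 / 27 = -1.93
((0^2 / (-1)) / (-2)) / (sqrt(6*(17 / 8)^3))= 0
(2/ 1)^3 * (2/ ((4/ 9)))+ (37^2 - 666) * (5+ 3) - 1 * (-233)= 5893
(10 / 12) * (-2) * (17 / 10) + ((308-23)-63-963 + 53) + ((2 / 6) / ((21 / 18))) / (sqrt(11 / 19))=-4145 / 6 + 2 * sqrt(209) / 77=-690.46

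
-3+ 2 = -1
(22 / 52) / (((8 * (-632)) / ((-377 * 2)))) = 0.06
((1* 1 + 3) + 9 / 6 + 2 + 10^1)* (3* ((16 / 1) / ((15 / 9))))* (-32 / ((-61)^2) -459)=-860817384 / 3721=-231340.33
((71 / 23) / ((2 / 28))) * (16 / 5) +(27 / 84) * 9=454627 / 3220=141.19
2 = 2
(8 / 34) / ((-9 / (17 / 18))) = -2 / 81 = -0.02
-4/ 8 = -1/ 2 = -0.50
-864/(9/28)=-2688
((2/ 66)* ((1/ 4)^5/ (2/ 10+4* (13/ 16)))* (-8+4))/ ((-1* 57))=5/ 8306496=0.00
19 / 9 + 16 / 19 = 2.95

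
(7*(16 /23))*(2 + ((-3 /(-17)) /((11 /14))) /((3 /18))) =70112 /4301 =16.30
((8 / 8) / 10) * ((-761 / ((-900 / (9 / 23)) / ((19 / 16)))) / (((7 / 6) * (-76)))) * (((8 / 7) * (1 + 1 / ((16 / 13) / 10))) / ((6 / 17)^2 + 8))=-48164451 / 84678272000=-0.00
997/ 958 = 1.04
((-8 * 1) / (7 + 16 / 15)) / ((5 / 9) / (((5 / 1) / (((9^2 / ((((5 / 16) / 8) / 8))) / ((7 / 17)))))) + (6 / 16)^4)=-5734400 / 25883164329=-0.00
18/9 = 2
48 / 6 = 8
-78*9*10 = -7020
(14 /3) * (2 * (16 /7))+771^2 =1783387 /3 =594462.33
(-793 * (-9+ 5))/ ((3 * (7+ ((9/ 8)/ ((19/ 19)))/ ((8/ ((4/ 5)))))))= 253760/ 1707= 148.66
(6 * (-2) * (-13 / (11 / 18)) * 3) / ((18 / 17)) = 7956 / 11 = 723.27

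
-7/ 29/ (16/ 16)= -7/ 29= -0.24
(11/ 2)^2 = 121/ 4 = 30.25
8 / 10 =4 / 5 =0.80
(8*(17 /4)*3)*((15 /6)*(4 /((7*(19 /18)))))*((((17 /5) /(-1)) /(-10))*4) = 124848 /665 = 187.74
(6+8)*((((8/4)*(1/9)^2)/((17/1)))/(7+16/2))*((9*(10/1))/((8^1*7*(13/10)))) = 10/5967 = 0.00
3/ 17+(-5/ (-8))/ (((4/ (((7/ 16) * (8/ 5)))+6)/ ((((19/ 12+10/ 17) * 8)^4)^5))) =194366985648021791341578839537557899051476075175243626517179/ 581015045500874786600671142393266041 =334530038685081088741298.60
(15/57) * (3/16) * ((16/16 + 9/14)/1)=345/4256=0.08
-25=-25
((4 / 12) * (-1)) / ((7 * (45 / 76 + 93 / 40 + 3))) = -760 / 94437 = -0.01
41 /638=0.06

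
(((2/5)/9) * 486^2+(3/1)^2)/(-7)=-52533/35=-1500.94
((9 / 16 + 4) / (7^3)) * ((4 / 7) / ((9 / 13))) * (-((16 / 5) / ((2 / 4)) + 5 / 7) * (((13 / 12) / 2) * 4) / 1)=-1023971 / 6050520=-0.17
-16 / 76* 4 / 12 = -4 / 57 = -0.07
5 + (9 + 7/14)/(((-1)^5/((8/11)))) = -21/11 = -1.91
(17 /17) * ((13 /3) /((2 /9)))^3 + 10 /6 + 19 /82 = 7298105 /984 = 7416.77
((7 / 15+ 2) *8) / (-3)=-296 / 45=-6.58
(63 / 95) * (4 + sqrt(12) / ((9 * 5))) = 14 * sqrt(3) / 475 + 252 / 95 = 2.70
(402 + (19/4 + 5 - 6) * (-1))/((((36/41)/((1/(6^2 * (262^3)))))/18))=7257/575511296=0.00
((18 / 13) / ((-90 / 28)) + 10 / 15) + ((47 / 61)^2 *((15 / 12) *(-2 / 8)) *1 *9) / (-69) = 69450413 / 267018960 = 0.26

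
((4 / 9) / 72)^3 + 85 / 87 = 120459989 / 123294312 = 0.98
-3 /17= -0.18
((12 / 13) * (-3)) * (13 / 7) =-36 / 7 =-5.14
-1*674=-674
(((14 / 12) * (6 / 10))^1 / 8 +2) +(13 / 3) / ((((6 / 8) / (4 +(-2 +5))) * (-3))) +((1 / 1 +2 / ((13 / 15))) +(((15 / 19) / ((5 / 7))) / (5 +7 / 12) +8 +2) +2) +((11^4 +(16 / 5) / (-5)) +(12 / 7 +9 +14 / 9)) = 18337113792419 / 1251104400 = 14656.74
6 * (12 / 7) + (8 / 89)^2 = 570760 / 55447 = 10.29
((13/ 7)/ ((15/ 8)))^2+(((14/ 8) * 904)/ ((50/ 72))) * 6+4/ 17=2562042836/ 187425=13669.70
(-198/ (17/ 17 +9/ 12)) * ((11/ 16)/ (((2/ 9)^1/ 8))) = -19602/ 7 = -2800.29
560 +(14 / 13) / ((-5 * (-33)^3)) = 1308106814 / 2335905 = 560.00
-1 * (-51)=51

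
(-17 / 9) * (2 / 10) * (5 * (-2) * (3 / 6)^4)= 0.24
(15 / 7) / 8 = 15 / 56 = 0.27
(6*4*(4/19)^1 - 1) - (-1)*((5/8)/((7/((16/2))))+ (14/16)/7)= 5205/1064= 4.89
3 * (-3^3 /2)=-81 /2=-40.50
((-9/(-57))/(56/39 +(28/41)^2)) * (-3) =-590031/2369528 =-0.25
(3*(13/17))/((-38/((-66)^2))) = -84942/323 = -262.98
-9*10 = -90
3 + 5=8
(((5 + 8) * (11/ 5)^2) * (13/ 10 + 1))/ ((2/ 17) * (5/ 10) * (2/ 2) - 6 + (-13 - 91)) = -615043/ 467250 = -1.32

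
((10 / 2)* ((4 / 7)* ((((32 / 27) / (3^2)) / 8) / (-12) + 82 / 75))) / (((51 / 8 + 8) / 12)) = 363904 / 139725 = 2.60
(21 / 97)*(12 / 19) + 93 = 171651 / 1843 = 93.14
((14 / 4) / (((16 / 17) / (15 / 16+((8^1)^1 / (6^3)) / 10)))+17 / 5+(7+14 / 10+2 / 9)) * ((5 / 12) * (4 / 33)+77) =2046026021 / 1710720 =1196.00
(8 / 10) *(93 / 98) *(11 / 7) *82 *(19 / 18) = 531278 / 5145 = 103.26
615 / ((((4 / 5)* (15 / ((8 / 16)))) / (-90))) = -9225 / 4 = -2306.25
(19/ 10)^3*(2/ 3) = 6859/ 1500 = 4.57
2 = 2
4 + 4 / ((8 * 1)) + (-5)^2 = 59 / 2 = 29.50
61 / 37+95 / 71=7846 / 2627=2.99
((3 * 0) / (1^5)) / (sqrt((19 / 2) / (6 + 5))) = 0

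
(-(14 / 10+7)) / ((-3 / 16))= 224 / 5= 44.80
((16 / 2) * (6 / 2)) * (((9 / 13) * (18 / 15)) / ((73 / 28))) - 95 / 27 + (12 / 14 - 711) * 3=-1906875988 / 896805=-2126.30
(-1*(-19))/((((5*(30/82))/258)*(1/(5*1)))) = 66994/5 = 13398.80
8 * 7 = 56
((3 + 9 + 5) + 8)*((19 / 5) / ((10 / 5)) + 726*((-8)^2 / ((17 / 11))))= 25556815 / 34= 751671.03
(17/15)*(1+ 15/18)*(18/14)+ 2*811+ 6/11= 1251417/770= 1625.22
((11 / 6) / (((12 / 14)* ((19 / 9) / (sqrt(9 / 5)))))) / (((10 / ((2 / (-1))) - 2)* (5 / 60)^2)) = -1188* sqrt(5) / 95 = -27.96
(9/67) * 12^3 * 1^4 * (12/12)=15552/67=232.12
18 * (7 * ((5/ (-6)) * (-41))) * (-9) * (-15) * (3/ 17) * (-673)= -1173392325/ 17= -69023077.94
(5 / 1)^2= 25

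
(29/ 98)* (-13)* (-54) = 10179/ 49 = 207.73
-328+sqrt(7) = -325.35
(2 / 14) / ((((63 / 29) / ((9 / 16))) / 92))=667 / 196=3.40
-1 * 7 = -7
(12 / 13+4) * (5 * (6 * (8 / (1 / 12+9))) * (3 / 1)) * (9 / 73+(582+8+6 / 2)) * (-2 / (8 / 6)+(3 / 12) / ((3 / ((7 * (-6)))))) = -119710310400 / 103441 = -1157281.06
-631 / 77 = -8.19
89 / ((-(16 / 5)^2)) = -2225 / 256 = -8.69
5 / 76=0.07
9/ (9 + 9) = 0.50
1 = 1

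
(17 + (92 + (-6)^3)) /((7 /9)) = -963 /7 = -137.57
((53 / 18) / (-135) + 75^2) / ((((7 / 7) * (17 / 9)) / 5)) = 804041 / 54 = 14889.65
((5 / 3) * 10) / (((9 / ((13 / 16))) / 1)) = 325 / 216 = 1.50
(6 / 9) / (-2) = -1 / 3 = -0.33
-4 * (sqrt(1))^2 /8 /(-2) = 1 /4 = 0.25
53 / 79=0.67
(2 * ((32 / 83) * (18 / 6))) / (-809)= -192 / 67147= -0.00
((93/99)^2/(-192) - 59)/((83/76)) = -234405907/4338576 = -54.03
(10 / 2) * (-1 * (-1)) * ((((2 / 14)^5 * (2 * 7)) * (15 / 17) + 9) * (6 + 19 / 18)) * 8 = 311050940 / 122451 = 2540.21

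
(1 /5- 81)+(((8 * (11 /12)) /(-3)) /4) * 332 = -12766 /45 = -283.69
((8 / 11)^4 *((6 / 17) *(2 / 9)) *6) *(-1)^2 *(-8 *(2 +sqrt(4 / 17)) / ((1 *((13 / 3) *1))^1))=-1572864 / 3235661 - 1572864 *sqrt(17) / 55006237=-0.60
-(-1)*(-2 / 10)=-0.20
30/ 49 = 0.61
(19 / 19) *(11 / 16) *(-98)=-539 / 8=-67.38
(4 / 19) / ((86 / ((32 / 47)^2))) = 2048 / 1804753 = 0.00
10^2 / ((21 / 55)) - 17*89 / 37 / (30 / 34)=279151 / 1295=215.56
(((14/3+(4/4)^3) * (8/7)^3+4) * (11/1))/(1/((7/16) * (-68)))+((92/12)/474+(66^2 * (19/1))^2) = 477285633374225/69678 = 6849875618.91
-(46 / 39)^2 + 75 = 111959 / 1521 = 73.61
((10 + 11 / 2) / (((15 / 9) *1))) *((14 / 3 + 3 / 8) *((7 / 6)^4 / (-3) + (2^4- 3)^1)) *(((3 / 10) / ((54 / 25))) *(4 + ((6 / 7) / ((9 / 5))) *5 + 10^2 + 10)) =110337064123 / 11757312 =9384.55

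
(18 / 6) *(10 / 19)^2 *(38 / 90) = 0.35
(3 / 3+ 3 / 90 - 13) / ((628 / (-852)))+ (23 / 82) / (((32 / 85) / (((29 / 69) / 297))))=29798372113 / 1835317440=16.24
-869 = -869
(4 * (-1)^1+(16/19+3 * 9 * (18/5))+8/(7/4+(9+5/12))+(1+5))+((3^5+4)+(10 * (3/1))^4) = 810347.76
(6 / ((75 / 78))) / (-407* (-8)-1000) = 13 / 4700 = 0.00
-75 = -75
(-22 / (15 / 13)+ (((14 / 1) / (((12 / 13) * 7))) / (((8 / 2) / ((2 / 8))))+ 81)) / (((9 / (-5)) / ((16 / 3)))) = -9931 / 54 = -183.91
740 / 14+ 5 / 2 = 775 / 14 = 55.36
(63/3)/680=21/680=0.03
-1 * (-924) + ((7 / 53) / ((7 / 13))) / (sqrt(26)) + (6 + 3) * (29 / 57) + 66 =sqrt(26) / 106 + 18897 / 19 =994.63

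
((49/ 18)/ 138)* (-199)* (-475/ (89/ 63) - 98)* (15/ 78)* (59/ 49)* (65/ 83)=11343860675/ 36698616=309.11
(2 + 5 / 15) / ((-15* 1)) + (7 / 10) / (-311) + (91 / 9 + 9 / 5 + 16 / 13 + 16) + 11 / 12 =29.90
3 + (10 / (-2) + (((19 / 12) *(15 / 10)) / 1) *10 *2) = 45.50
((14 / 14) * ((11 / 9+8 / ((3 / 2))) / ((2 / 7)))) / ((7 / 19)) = 1121 / 18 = 62.28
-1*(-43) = 43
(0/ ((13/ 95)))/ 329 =0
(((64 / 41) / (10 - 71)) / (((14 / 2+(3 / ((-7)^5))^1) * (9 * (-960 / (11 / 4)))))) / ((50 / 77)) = 14235529 / 7944281442000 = 0.00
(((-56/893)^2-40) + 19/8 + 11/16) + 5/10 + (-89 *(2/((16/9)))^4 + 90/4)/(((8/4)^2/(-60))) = 1764.48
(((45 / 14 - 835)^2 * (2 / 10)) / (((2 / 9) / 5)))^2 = 1489508515320350625 / 153664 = 9693282195701.99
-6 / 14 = -3 / 7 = -0.43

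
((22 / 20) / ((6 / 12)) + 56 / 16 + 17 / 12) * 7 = 2989 / 60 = 49.82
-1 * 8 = -8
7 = 7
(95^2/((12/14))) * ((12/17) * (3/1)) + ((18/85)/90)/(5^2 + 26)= 483288751/21675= 22297.06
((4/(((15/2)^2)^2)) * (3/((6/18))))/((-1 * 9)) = -64/50625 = -0.00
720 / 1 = 720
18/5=3.60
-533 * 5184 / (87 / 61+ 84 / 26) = -730372032 / 1231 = -593316.03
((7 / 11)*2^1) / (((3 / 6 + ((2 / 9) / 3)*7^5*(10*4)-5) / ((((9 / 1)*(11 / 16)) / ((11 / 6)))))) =5103 / 59155294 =0.00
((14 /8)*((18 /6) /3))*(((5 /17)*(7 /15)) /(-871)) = -49 /177684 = -0.00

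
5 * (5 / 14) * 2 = 25 / 7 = 3.57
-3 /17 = -0.18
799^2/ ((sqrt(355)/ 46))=29366446 * sqrt(355)/ 355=1558609.12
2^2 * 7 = 28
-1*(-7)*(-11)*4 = -308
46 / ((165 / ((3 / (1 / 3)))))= 138 / 55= 2.51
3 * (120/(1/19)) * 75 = 513000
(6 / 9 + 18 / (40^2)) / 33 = 1627 / 79200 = 0.02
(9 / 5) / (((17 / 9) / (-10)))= -162 / 17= -9.53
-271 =-271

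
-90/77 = -1.17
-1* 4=-4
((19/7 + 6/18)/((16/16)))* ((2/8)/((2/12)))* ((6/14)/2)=48/49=0.98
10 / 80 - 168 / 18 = -221 / 24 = -9.21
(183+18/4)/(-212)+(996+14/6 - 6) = 1261123/1272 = 991.45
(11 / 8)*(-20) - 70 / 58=-1665 / 58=-28.71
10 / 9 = 1.11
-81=-81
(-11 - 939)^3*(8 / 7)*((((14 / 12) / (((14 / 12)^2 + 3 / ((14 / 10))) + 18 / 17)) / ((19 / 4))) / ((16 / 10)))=-644385000000 / 19547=-32965928.28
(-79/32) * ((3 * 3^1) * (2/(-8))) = 711/128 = 5.55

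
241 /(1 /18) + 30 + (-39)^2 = 5889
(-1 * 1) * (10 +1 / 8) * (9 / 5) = -729 / 40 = -18.22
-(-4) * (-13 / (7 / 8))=-416 / 7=-59.43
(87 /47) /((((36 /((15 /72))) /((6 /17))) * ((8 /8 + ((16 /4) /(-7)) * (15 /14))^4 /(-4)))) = -835896145 /1249517748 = -0.67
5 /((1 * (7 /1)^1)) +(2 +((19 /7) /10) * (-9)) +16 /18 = 731 /630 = 1.16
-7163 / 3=-2387.67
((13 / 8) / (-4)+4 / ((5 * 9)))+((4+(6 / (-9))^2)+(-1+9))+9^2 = 44701 / 480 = 93.13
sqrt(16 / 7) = 4 * sqrt(7) / 7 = 1.51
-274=-274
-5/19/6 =-5/114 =-0.04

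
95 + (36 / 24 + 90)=373 / 2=186.50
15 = 15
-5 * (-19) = 95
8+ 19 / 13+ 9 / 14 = 1839 / 182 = 10.10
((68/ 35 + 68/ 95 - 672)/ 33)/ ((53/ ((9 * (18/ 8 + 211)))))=-284760402/ 387695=-734.50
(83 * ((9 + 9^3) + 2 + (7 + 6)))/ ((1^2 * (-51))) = -20833/ 17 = -1225.47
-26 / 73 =-0.36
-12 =-12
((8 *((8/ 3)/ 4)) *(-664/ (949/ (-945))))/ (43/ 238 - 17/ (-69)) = 8257.61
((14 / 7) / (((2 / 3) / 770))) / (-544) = -1155 / 272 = -4.25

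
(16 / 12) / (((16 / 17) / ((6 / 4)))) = 17 / 8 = 2.12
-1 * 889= -889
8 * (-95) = -760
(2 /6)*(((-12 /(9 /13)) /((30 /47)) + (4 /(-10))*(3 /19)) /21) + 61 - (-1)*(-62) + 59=3100898 /53865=57.57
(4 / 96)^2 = 1 / 576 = 0.00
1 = 1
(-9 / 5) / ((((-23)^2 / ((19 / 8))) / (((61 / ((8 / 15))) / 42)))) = -10431 / 473984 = -0.02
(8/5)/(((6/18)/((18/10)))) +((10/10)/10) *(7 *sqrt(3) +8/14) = 7 *sqrt(3)/10 +1522/175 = 9.91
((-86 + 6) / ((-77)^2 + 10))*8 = -640 / 5939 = -0.11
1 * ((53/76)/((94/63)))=3339/7144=0.47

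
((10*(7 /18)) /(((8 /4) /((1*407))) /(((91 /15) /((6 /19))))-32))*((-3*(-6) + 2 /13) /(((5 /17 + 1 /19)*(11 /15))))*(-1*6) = 2344487425 /45036632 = 52.06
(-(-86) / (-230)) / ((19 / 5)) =-43 / 437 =-0.10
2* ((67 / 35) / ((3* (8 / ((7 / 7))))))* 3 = 67 / 140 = 0.48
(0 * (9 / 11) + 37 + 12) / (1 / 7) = 343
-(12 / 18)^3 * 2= -16 / 27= -0.59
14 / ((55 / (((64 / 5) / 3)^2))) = 4.63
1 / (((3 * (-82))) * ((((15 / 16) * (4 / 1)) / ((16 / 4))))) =-8 / 1845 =-0.00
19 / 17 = 1.12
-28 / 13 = -2.15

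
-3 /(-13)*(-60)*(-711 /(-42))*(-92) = 1962360 /91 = 21564.40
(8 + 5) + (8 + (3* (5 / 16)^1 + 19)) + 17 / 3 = 2237 / 48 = 46.60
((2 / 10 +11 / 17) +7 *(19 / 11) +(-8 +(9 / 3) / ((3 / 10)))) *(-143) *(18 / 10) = -1634139 / 425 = -3845.03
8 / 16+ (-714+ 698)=-31 / 2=-15.50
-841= -841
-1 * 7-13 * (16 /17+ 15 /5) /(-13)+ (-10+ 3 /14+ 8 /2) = -2105 /238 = -8.84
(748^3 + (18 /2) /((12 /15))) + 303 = 1674037225 /4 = 418509306.25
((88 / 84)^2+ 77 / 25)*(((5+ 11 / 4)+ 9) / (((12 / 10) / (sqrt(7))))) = 3085819*sqrt(7) / 52920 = 154.28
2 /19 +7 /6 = 145 /114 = 1.27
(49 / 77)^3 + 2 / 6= 2360 / 3993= 0.59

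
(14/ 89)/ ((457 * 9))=14/ 366057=0.00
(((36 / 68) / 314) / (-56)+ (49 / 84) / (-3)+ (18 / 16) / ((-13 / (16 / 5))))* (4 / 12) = -82434661 / 524618640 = -0.16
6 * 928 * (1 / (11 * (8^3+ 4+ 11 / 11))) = 5568 / 5687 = 0.98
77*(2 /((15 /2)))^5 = 78848 /759375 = 0.10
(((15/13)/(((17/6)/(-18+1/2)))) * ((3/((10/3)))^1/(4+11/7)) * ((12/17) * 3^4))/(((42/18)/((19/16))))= -13089195/390728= -33.50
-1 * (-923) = 923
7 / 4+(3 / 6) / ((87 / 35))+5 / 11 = 9209 / 3828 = 2.41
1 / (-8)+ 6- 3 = 23 / 8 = 2.88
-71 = -71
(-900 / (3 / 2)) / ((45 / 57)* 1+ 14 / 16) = -91200 / 253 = -360.47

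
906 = 906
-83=-83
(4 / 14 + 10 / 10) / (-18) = -1 / 14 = -0.07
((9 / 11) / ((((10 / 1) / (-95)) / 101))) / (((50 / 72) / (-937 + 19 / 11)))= 3198312864 / 3025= 1057293.51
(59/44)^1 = 1.34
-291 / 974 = -0.30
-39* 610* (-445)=10586550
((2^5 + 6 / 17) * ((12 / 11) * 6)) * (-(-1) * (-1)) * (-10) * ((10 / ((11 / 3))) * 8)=8640000 / 187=46203.21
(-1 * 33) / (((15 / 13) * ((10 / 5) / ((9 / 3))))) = -429 / 10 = -42.90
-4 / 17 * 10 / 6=-20 / 51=-0.39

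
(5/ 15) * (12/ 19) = 4/ 19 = 0.21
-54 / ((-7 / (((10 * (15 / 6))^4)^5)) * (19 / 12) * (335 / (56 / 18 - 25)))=-2895359185264777045581172000.00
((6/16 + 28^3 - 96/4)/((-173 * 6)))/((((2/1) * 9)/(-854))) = 74907329/74736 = 1002.29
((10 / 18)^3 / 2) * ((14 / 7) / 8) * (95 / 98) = 0.02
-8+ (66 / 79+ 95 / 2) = 6373 / 158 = 40.34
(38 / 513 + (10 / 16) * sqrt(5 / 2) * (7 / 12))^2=35 * sqrt(10) / 1296 + 504317 / 1492992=0.42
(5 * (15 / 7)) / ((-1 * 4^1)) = -75 / 28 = -2.68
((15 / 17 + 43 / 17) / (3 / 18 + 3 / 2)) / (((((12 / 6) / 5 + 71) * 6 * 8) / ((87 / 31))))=841 / 501704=0.00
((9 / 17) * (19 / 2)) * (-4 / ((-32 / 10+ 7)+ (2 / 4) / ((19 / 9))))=-64980 / 13039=-4.98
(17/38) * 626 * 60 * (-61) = -19474860/19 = -1024992.63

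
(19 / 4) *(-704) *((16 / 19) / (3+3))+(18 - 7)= -1375 / 3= -458.33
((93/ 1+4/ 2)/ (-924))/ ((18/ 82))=-3895/ 8316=-0.47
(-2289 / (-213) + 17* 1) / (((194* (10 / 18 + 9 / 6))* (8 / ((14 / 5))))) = 12411 / 509638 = 0.02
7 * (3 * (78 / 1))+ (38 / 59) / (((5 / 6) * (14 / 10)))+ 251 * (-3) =365733 / 413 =885.55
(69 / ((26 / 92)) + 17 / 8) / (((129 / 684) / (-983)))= -1435122003 / 1118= -1283651.17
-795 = -795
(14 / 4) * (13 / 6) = 91 / 12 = 7.58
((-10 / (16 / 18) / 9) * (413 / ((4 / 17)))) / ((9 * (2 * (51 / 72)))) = -2065 / 12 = -172.08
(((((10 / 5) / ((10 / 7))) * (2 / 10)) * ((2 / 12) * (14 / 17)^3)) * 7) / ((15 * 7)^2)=1372 / 82906875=0.00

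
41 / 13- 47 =-43.85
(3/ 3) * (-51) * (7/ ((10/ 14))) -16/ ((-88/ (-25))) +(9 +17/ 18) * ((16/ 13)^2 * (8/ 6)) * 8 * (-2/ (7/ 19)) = -2418365959/ 1756755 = -1376.61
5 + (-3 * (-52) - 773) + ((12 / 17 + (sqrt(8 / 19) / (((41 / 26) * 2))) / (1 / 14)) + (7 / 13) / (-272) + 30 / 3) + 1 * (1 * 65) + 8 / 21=-39794915 / 74256 + 364 * sqrt(38) / 779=-533.03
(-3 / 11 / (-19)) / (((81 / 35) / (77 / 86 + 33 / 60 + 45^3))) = 548581201 / 970596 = 565.20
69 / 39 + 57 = 58.77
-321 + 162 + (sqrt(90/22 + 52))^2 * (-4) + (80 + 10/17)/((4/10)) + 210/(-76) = -1312167/7106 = -184.66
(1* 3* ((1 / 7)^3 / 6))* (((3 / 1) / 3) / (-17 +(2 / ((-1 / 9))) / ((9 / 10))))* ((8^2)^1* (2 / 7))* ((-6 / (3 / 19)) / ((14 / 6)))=7296 / 621859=0.01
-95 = -95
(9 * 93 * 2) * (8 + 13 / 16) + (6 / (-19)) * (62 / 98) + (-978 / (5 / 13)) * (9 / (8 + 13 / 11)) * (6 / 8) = 48454511199 / 3761240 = 12882.59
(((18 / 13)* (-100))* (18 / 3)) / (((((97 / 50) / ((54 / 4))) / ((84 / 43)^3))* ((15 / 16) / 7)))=-32262064128000 / 100258327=-321789.37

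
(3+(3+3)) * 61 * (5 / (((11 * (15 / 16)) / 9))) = 26352 / 11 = 2395.64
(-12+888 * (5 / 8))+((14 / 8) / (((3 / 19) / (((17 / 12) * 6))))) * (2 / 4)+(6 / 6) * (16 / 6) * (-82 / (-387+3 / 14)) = 590.67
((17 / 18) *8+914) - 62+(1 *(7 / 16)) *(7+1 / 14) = 248443 / 288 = 862.65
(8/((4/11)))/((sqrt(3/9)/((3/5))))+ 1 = 1+ 66 * sqrt(3)/5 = 23.86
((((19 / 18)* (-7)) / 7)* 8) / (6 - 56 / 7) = 38 / 9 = 4.22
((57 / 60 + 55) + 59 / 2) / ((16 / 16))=1709 / 20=85.45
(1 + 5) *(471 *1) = 2826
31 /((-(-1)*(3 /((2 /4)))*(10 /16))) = 124 /15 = 8.27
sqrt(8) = 2* sqrt(2) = 2.83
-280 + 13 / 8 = -2227 / 8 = -278.38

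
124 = 124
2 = 2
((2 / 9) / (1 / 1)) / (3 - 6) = -2 / 27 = -0.07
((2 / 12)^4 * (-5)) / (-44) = 5 / 57024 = 0.00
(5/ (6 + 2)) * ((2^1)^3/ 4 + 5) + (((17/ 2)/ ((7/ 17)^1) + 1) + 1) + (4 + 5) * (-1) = 1009/ 56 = 18.02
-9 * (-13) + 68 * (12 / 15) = 857 / 5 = 171.40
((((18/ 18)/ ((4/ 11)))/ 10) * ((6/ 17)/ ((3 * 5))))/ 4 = 11/ 6800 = 0.00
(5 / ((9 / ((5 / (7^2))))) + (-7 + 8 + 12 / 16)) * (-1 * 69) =-73301 / 588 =-124.66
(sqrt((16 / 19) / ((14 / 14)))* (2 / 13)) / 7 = 8* sqrt(19) / 1729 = 0.02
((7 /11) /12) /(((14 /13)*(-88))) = -13 /23232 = -0.00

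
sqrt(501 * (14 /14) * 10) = sqrt(5010) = 70.78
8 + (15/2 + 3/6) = 16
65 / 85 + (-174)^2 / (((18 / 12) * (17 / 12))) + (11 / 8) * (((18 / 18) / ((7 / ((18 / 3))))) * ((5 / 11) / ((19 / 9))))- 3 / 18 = 386587079 / 27132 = 14248.38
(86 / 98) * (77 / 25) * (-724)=-342452 / 175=-1956.87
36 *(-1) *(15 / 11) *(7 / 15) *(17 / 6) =-714 / 11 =-64.91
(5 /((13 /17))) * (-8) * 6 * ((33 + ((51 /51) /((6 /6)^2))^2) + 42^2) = -7335840 /13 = -564295.38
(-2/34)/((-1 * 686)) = 1/11662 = 0.00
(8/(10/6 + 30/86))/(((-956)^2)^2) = 129/27146567893120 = 0.00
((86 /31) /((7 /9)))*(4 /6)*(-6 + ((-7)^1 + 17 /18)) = -86 /3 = -28.67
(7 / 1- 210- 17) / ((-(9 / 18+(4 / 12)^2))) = 360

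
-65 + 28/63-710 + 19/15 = -34798/45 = -773.29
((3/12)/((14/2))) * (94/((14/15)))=3.60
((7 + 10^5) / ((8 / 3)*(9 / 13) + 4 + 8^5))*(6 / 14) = 1300091 / 994140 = 1.31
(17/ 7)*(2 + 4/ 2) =68/ 7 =9.71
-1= -1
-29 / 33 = -0.88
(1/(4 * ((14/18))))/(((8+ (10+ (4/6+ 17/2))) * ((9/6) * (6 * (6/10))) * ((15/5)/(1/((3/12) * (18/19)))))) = 95/30807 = 0.00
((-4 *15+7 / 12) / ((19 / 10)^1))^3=-45308387125 / 1481544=-30581.87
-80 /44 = -20 /11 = -1.82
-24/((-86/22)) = 264/43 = 6.14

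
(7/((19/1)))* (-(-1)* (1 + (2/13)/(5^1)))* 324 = 151956/1235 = 123.04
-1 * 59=-59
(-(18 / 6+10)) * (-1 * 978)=12714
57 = 57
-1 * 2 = -2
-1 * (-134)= 134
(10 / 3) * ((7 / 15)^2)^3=0.03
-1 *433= -433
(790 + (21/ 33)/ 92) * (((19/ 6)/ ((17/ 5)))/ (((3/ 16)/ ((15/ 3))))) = 759512650/ 38709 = 19621.09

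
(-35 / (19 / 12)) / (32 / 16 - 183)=420 / 3439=0.12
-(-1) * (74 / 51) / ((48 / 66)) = 407 / 204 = 2.00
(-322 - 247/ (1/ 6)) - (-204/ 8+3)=-3563/ 2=-1781.50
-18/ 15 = -6/ 5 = -1.20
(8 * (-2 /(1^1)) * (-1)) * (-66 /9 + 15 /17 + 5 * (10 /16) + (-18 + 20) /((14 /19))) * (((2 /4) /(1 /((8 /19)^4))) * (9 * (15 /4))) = -80501760 /15508199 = -5.19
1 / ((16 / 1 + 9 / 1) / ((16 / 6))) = 8 / 75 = 0.11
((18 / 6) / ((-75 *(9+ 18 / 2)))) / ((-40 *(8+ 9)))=1 / 306000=0.00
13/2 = 6.50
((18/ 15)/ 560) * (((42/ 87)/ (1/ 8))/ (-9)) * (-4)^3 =128/ 2175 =0.06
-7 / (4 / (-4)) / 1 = 7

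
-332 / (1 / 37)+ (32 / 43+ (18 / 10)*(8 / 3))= -2639868 / 215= -12278.46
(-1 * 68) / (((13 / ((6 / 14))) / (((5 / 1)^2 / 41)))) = -5100 / 3731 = -1.37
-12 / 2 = -6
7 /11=0.64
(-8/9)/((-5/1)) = 8/45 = 0.18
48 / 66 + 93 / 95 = 1.71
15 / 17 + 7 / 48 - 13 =-9769 / 816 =-11.97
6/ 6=1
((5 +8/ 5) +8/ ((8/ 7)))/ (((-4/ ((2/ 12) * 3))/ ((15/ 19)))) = -51/ 38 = -1.34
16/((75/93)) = 496/25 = 19.84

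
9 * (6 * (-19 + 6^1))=-702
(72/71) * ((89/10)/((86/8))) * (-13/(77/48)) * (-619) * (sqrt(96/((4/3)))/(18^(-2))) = 11578477.66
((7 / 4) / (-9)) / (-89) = 7 / 3204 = 0.00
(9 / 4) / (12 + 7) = 9 / 76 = 0.12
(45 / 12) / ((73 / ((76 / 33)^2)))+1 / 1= 33719 / 26499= 1.27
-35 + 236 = 201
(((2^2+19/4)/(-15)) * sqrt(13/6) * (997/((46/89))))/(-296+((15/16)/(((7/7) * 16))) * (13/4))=39752384 * sqrt(78)/62702163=5.60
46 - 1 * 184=-138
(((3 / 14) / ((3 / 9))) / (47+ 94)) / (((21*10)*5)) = 1 / 230300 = 0.00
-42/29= -1.45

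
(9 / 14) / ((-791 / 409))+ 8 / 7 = 8975 / 11074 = 0.81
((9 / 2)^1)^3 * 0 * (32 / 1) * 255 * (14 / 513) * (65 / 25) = 0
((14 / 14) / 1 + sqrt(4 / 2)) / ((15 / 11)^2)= 121 / 225 + 121 * sqrt(2) / 225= 1.30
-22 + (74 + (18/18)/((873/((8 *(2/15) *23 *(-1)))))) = 51.97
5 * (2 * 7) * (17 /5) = 238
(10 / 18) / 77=5 / 693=0.01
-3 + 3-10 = -10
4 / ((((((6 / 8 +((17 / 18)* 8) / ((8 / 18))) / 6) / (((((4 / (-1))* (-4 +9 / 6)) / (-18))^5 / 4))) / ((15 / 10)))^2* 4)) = 9765625 / 216998520561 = 0.00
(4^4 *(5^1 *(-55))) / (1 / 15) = -1056000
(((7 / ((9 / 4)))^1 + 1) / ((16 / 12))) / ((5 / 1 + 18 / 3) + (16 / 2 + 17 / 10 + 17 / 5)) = 185 / 1446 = 0.13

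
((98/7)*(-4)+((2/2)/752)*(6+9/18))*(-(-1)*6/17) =-252633/12784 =-19.76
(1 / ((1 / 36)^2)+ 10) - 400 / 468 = 152702 / 117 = 1305.15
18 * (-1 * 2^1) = -36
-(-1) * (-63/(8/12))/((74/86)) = -8127/74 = -109.82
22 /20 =11 /10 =1.10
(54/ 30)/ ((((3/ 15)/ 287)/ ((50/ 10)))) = 12915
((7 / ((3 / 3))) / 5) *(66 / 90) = 77 / 75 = 1.03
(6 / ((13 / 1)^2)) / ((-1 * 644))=-3 / 54418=-0.00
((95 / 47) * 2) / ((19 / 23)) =230 / 47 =4.89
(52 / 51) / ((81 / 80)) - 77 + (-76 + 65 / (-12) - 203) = -5955409 / 16524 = -360.41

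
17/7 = 2.43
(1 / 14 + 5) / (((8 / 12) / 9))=1917 / 28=68.46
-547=-547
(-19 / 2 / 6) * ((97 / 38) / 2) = -97 / 48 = -2.02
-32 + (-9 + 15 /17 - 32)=-1226 /17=-72.12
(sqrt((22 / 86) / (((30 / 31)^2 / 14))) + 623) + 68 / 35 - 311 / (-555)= 31 *sqrt(6622) / 1290 + 486016 / 777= 627.46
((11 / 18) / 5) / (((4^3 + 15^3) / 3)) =11 / 103170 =0.00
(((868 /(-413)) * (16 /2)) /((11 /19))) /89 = -18848 /57761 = -0.33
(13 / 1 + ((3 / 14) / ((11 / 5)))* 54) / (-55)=-1406 / 4235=-0.33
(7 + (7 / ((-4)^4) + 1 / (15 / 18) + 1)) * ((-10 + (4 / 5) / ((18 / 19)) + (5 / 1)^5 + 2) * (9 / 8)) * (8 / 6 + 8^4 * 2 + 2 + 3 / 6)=1086517515937 / 4096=265263065.41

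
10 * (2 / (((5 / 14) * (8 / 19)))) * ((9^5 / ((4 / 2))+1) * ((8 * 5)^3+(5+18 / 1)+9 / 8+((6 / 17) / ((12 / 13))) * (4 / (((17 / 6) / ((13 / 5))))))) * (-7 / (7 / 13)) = -3268476945414.17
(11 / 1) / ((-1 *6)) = -11 / 6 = -1.83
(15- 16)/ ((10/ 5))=-1/ 2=-0.50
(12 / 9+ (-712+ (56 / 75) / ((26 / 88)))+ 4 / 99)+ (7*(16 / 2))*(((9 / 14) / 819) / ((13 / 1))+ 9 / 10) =-1925683688 / 2927925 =-657.70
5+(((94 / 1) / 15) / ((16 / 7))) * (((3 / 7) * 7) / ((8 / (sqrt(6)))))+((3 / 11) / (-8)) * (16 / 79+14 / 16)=329 * sqrt(6) / 320+276037 / 55616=7.48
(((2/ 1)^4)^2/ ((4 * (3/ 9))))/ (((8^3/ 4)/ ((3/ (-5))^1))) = -9/ 10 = -0.90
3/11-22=-239/11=-21.73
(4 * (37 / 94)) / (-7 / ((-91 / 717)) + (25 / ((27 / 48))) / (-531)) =4597398 / 160803121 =0.03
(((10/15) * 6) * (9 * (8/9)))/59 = 32/59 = 0.54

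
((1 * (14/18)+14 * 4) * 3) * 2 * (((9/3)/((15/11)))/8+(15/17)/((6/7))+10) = 3928057/1020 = 3851.04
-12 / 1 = -12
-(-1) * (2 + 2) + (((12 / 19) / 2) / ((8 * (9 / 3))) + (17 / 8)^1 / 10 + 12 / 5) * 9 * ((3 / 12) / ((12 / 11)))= 228983 / 24320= 9.42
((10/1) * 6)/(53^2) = 60/2809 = 0.02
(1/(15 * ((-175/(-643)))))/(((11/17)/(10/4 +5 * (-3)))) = -10931/2310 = -4.73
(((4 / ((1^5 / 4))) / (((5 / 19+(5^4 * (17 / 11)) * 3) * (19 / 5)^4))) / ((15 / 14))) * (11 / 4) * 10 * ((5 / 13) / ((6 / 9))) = 0.00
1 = 1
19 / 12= 1.58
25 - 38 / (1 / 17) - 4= -625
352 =352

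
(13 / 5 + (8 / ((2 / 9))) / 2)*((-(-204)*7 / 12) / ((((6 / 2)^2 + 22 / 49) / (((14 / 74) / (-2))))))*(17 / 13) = -71470567 / 2227030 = -32.09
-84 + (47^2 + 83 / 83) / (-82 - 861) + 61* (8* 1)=378762 / 943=401.66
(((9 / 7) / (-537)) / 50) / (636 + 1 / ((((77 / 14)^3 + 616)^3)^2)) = -0.00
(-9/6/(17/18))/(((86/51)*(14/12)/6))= -1458/301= -4.84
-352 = -352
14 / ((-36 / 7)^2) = 343 / 648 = 0.53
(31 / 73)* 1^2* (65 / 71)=2015 / 5183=0.39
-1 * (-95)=95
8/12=2/3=0.67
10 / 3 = 3.33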